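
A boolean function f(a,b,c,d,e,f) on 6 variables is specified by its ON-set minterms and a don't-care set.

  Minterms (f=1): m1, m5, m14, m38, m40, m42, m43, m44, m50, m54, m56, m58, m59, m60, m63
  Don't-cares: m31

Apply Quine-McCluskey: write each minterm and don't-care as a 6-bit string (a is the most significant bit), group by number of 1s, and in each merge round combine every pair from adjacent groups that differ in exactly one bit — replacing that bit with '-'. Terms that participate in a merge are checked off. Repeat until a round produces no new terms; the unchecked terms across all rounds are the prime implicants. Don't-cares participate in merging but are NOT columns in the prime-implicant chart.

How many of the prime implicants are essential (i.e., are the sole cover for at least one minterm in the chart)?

Round 0: 000001✓ 000101✓ 001110 011111✓ 100110✓ 101000✓ 101010✓ 101011✓ 101100✓ 110010✓ 110110✓ 111000✓ 111010✓ 111011✓ 111100✓ 111111✓
Round 1: -11111 000-01 1-0110 1-1000✓ 1-1010✓ 1-1011✓ 1-1100✓ 101-00✓ 1010-0✓ 10101-✓ 11-010 110-10 111-00✓ 111-11 1110-0✓ 11101-✓
Round 2: 1-1-00 1-10-0 1-101-
PIs = {-11111, 000-01, 001110, 1-0110, 1-1-00, 1-10-0, 1-101-, 11-010, 110-10, 111-11}
Coverage chart:
  m1: 000-01 ←essential
  m5: 000-01 ←essential
  m14: 001110 ←essential
  m38: 1-0110 ←essential
  m40: 1-1-00,1-10-0
  m42: 1-10-0,1-101-
  m43: 1-101- ←essential
  m44: 1-1-00 ←essential
  m50: 11-010,110-10
  m54: 1-0110,110-10
  m56: 1-1-00,1-10-0
  m58: 1-10-0,1-101-,11-010
  m59: 1-101-,111-11
  m60: 1-1-00 ←essential
  m63: -11111,111-11
Essential: 000-01, 001110, 1-0110, 1-1-00, 1-101-

5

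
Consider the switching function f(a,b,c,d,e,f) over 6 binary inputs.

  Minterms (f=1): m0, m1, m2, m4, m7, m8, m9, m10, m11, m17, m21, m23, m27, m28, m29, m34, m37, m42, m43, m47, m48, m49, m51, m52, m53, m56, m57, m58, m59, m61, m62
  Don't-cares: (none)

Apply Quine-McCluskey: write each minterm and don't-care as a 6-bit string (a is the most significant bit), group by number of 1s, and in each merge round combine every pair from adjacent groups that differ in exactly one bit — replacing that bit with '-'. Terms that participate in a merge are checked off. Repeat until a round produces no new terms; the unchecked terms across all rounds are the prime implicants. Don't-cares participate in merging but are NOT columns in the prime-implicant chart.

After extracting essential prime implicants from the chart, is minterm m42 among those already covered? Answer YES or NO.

size-2^0 implicants → 000000(✓)  000001(✓)  000010(✓)  000100(✓)  000111(✓)  001000(✓)  001001(✓)  001010(✓)  001011(✓)  010001(✓)  010101(✓)  010111(✓)  011011(✓)  011100(✓)  011101(✓)  100010(✓)  100101(✓)  101010(✓)  101011(✓)  101111(✓)  110000(✓)  110001(✓)  110011(✓)  110100(✓)  110101(✓)  111000(✓)  111001(✓)  111010(✓)  111011(✓)  111101(✓)  111110(✓)
size-2^1 implicants → -00010(✓)  -01010(✓)  -01011(✓)  -10001(✓)  -10101(✓)  -11011(✓)  -11101(✓)  0-0001  0-0111  0-1011(✓)  00-000(✓)  00-001(✓)  00-010(✓)  000-00  0000-0(✓)  00000-(✓)  0010-0(✓)  0010-1(✓)  00100-(✓)  00101-(✓)  01-101(✓)  010-01(✓)  0101-1  01110-  1-0101  1-1010(✓)  1-1011(✓)  10-010(✓)  101-11  10101-(✓)  11-000(✓)  11-001(✓)  11-011(✓)  11-101(✓)  110-00(✓)  110-01(✓)  1100-1(✓)  11000-(✓)  11010-(✓)  111-01(✓)  111-10  1110-0(✓)  1110-1(✓)  11100-(✓)  11101-(✓)
size-2^2 implicants → --1011  -0-010  -0101-  -1-101  -10-01  00-0-0  00-00-  0010--  1-101-  11--01  11-0-1  11-00-  110-0-  1110--
Unchecked terms (primes): --1011, -0-010, -0101-, -1-101, -10-01, 0-0001, 0-0111, 00-0-0, 00-00-, 000-00, 0010--, 0101-1, 01110-, 1-0101, 1-101-, 101-11, 11--01, 11-0-1, 11-00-, 110-0-, 111-10, 1110--
Minterm coverage:
  m0 ⊆ 00-0-0,00-00-,000-00
  m1 ⊆ 0-0001,00-00-
  m2 ⊆ -0-010,00-0-0
  m4 ⊆ 000-00 [E]
  m7 ⊆ 0-0111 [E]
  m8 ⊆ 00-0-0,00-00-,0010--
  m9 ⊆ 00-00-,0010--
  m10 ⊆ -0-010,-0101-,00-0-0,0010--
  m11 ⊆ --1011,-0101-,0010--
  m17 ⊆ -10-01,0-0001
  m21 ⊆ -1-101,-10-01,0101-1
  m23 ⊆ 0-0111,0101-1
  m27 ⊆ --1011 [E]
  m28 ⊆ 01110- [E]
  m29 ⊆ -1-101,01110-
  m34 ⊆ -0-010 [E]
  m37 ⊆ 1-0101 [E]
  m42 ⊆ -0-010,-0101-,1-101-
  m43 ⊆ --1011,-0101-,1-101-,101-11
  m47 ⊆ 101-11 [E]
  m48 ⊆ 11-00-,110-0-
  m49 ⊆ -10-01,11--01,11-0-1,11-00-,110-0-
  m51 ⊆ 11-0-1 [E]
  m52 ⊆ 110-0- [E]
  m53 ⊆ -1-101,-10-01,1-0101,11--01,110-0-
  m56 ⊆ 11-00-,1110--
  m57 ⊆ 11--01,11-0-1,11-00-,1110--
  m58 ⊆ 1-101-,111-10,1110--
  m59 ⊆ --1011,1-101-,11-0-1,1110--
  m61 ⊆ -1-101,11--01
  m62 ⊆ 111-10 [E]
E = {--1011, -0-010, 0-0111, 000-00, 01110-, 1-0101, 101-11, 11-0-1, 110-0-, 111-10}

YES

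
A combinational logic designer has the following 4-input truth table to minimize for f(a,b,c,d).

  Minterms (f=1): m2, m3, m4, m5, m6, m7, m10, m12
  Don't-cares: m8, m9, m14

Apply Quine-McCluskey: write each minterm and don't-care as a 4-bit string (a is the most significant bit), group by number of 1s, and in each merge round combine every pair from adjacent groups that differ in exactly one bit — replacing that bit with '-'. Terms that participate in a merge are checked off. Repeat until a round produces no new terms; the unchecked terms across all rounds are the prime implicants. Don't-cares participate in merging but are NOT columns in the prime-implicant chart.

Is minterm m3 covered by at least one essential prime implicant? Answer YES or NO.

Round 0: 0010✓ 0011✓ 0100✓ 0101✓ 0110✓ 0111✓ 1000✓ 1001✓ 1010✓ 1100✓ 1110✓
Round 1: -010✓ -100✓ -110✓ 0-10✓ 0-11✓ 001-✓ 01-0✓ 01-1✓ 010-✓ 011-✓ 1-00✓ 1-10✓ 10-0✓ 100- 11-0✓
Round 2: --10 -1-0 0-1- 01-- 1--0
PIs = {--10, -1-0, 0-1-, 01--, 1--0, 100-}
Coverage chart:
  m2: --10,0-1-
  m3: 0-1- ←essential
  m4: -1-0,01--
  m5: 01-- ←essential
  m6: --10,-1-0,0-1-,01--
  m7: 0-1-,01--
  m10: --10,1--0
  m12: -1-0,1--0
Essential: 0-1-, 01--

YES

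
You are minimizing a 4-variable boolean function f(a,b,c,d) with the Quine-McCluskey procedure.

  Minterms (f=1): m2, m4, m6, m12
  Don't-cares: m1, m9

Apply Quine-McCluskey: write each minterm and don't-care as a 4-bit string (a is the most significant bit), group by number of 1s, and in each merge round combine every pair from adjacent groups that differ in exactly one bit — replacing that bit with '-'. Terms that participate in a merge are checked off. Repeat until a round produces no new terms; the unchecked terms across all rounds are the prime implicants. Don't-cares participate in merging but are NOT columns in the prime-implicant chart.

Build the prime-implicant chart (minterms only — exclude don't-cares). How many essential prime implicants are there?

[col 0] 0001*, 0010*, 0100*, 0110*, 1001*, 1100*
[col 1] -001, -100, 0-10, 01-0
Prime implicants: -001, -100, 0-10, 01-0
PI chart (minterm → PIs covering it):
  2 | 0-10  (sole → essential)
  4 | -100,01-0
  6 | 0-10,01-0
  12 | -100  (sole → essential)
Essential prime implicants: -100, 0-10

2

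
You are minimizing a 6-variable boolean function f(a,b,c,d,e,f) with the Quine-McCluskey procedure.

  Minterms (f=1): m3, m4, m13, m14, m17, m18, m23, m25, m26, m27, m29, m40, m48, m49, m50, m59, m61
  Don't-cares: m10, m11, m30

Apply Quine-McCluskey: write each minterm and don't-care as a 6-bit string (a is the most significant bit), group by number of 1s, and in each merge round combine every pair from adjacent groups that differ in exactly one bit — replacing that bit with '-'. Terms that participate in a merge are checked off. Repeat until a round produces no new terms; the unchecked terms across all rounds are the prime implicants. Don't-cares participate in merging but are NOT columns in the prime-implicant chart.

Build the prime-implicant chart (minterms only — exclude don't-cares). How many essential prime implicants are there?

[col 0] 000011*, 000100, 001010*, 001011*, 001101*, 001110*, 010001*, 010010*, 010111, 011001*, 011010*, 011011*, 011101*, 011110*, 101000, 110000*, 110001*, 110010*, 111011*, 111101*
[col 1] -10001, -10010, -11011, -11101, 0-1010*, 0-1011*, 0-1101, 0-1110*, 00-011, 001-10*, 00101-*, 01-001, 01-010, 011-01, 011-10*, 0110-1, 01101-*, 1100-0, 11000-
[col 2] 0-1-10, 0-101-
Prime implicants: -10001, -10010, -11011, -11101, 0-1-10, 0-101-, 0-1101, 00-011, 000100, 01-001, 01-010, 010111, 011-01, 0110-1, 101000, 1100-0, 11000-
PI chart (minterm → PIs covering it):
  3 | 00-011  (sole → essential)
  4 | 000100  (sole → essential)
  13 | 0-1101  (sole → essential)
  14 | 0-1-10  (sole → essential)
  17 | -10001,01-001
  18 | -10010,01-010
  23 | 010111  (sole → essential)
  25 | 01-001,011-01,0110-1
  26 | 0-1-10,0-101-,01-010
  27 | -11011,0-101-,0110-1
  29 | -11101,0-1101,011-01
  40 | 101000  (sole → essential)
  48 | 1100-0,11000-
  49 | -10001,11000-
  50 | -10010,1100-0
  59 | -11011  (sole → essential)
  61 | -11101  (sole → essential)
Essential prime implicants: -11011, -11101, 0-1-10, 0-1101, 00-011, 000100, 010111, 101000

8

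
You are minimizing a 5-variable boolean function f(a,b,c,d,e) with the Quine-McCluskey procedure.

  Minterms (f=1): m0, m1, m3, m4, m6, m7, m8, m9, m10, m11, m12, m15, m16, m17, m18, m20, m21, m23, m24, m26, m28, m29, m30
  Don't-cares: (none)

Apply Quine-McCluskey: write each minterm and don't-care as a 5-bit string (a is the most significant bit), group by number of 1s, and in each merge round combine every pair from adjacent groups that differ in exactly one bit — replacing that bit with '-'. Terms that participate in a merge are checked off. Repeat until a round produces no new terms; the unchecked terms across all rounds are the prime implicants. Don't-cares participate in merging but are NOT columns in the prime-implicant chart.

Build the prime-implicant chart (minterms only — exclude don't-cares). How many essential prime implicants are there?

5

size-2^0 implicants → 00000(✓)  00001(✓)  00011(✓)  00100(✓)  00110(✓)  00111(✓)  01000(✓)  01001(✓)  01010(✓)  01011(✓)  01100(✓)  01111(✓)  10000(✓)  10001(✓)  10010(✓)  10100(✓)  10101(✓)  10111(✓)  11000(✓)  11010(✓)  11100(✓)  11101(✓)  11110(✓)
size-2^1 implicants → -0000(✓)  -0001(✓)  -0100(✓)  -0111  -1000(✓)  -1010(✓)  -1100(✓)  0-000(✓)  0-001(✓)  0-011(✓)  0-100(✓)  0-111(✓)  00-00(✓)  00-11(✓)  000-1(✓)  0000-(✓)  001-0  0011-  01-00(✓)  01-11(✓)  010-0(✓)  010-1(✓)  0100-(✓)  0101-(✓)  1-000(✓)  1-010(✓)  1-100(✓)  1-101(✓)  10-00(✓)  10-01(✓)  100-0(✓)  1000-(✓)  101-1  1010-(✓)  11-00(✓)  11-10(✓)  110-0(✓)  111-0(✓)  1110-(✓)
size-2^2 implicants → --000(✓)  --100(✓)  -0-00(✓)  -000-  -1-00(✓)  -10-0  0--00(✓)  0--11  0-0-1  0-00-  010--  1--00(✓)  1-0-0  1-10-  10-0-  11--0
size-2^3 implicants → ---00
Unchecked terms (primes): ---00, -000-, -0111, -10-0, 0--11, 0-0-1, 0-00-, 001-0, 0011-, 010--, 1-0-0, 1-10-, 10-0-, 101-1, 11--0
Minterm coverage:
  m0 ⊆ ---00,-000-,0-00-
  m1 ⊆ -000-,0-0-1,0-00-
  m3 ⊆ 0--11,0-0-1
  m4 ⊆ ---00,001-0
  m6 ⊆ 001-0,0011-
  m7 ⊆ -0111,0--11,0011-
  m8 ⊆ ---00,-10-0,0-00-,010--
  m9 ⊆ 0-0-1,0-00-,010--
  m10 ⊆ -10-0,010--
  m11 ⊆ 0--11,0-0-1,010--
  m12 ⊆ ---00 [E]
  m15 ⊆ 0--11 [E]
  m16 ⊆ ---00,-000-,1-0-0,10-0-
  m17 ⊆ -000-,10-0-
  m18 ⊆ 1-0-0 [E]
  m20 ⊆ ---00,1-10-,10-0-
  m21 ⊆ 1-10-,10-0-,101-1
  m23 ⊆ -0111,101-1
  m24 ⊆ ---00,-10-0,1-0-0,11--0
  m26 ⊆ -10-0,1-0-0,11--0
  m28 ⊆ ---00,1-10-,11--0
  m29 ⊆ 1-10- [E]
  m30 ⊆ 11--0 [E]
E = {---00, 0--11, 1-0-0, 1-10-, 11--0}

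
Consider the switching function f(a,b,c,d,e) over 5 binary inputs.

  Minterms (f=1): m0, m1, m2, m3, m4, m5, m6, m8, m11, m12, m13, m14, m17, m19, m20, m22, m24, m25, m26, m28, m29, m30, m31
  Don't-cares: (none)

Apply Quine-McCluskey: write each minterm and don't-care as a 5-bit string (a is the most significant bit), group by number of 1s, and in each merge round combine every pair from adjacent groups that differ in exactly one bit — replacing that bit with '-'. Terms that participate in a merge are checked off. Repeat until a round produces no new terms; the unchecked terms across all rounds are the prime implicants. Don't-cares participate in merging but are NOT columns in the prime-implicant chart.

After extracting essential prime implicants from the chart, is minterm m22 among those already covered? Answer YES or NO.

YES

[col 0] 00000*, 00001*, 00010*, 00011*, 00100*, 00101*, 00110*, 01000*, 01011*, 01100*, 01101*, 01110*, 10001*, 10011*, 10100*, 10110*, 11000*, 11001*, 11010*, 11100*, 11101*, 11110*, 11111*
[col 1] -0001*, -0011*, -0100*, -0110*, -1000*, -1100*, -1101*, -1110*, 0-000*, 0-011, 0-100*, 0-101*, 0-110*, 00-00*, 00-01*, 00-10*, 000-0*, 000-1*, 0000-*, 0001-*, 001-0*, 0010-*, 01-00*, 011-0*, 0110-*, 1-001, 1-100*, 1-110*, 100-1*, 101-0*, 11-00*, 11-01*, 11-10*, 110-0*, 1100-*, 111-0*, 111-1*, 1110-*, 1111-*
[col 2] --100*, --110*, -00-1, -01-0*, -1-00, -11-0*, -110-, 0--00, 0-1-0*, 0-10-, 00--0, 00-0-, 000--, 1-1-0*, 11--0, 11-0-, 111--
[col 3] --1-0
Prime implicants: --1-0, -00-1, -1-00, -110-, 0--00, 0-011, 0-10-, 00--0, 00-0-, 000--, 1-001, 11--0, 11-0-, 111--
PI chart (minterm → PIs covering it):
  0 | 0--00,00--0,00-0-,000--
  1 | -00-1,00-0-,000--
  2 | 00--0,000--
  3 | -00-1,0-011,000--
  4 | --1-0,0--00,0-10-,00--0,00-0-
  5 | 0-10-,00-0-
  6 | --1-0,00--0
  8 | -1-00,0--00
  11 | 0-011  (sole → essential)
  12 | --1-0,-1-00,-110-,0--00,0-10-
  13 | -110-,0-10-
  14 | --1-0  (sole → essential)
  17 | -00-1,1-001
  19 | -00-1  (sole → essential)
  20 | --1-0  (sole → essential)
  22 | --1-0  (sole → essential)
  24 | -1-00,11--0,11-0-
  25 | 1-001,11-0-
  26 | 11--0  (sole → essential)
  28 | --1-0,-1-00,-110-,11--0,11-0-,111--
  29 | -110-,11-0-,111--
  30 | --1-0,11--0,111--
  31 | 111--  (sole → essential)
Essential prime implicants: --1-0, -00-1, 0-011, 11--0, 111--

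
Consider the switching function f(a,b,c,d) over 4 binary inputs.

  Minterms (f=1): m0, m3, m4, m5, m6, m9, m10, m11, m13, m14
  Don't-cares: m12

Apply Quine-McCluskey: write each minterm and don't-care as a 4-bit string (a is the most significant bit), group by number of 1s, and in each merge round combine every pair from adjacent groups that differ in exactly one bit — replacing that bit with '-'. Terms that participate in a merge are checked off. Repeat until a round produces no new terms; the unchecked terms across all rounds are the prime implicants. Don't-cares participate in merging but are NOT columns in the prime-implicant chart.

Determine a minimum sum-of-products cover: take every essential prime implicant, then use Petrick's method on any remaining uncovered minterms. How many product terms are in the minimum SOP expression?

6

size-2^0 implicants → 0000(✓)  0011(✓)  0100(✓)  0101(✓)  0110(✓)  1001(✓)  1010(✓)  1011(✓)  1100(✓)  1101(✓)  1110(✓)
size-2^1 implicants → -011  -100(✓)  -101(✓)  -110(✓)  0-00  01-0(✓)  010-(✓)  1-01  1-10  10-1  101-  11-0(✓)  110-(✓)
size-2^2 implicants → -1-0  -10-
Unchecked terms (primes): -011, -1-0, -10-, 0-00, 1-01, 1-10, 10-1, 101-
Minterm coverage:
  m0 ⊆ 0-00 [E]
  m3 ⊆ -011 [E]
  m4 ⊆ -1-0,-10-,0-00
  m5 ⊆ -10- [E]
  m6 ⊆ -1-0 [E]
  m9 ⊆ 1-01,10-1
  m10 ⊆ 1-10,101-
  m11 ⊆ -011,10-1,101-
  m13 ⊆ -10-,1-01
  m14 ⊆ -1-0,1-10
E = {-011, -1-0, -10-, 0-00}
Petrick residual → 1-01, 1-10
Cover = b'cd + bd' + bc' + a'c'd' + ac'd + acd'  |cover|=6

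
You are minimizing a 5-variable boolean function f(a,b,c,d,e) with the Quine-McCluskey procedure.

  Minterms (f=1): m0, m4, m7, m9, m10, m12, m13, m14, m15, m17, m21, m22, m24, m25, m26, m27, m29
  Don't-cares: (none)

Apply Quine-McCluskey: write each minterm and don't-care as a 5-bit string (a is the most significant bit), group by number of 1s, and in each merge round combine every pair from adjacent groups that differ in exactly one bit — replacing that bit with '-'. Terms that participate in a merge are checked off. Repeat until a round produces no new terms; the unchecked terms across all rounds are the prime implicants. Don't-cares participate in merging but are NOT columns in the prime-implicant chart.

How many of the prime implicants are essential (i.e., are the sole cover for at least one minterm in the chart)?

6

Round 0: 00000✓ 00100✓ 00111✓ 01001✓ 01010✓ 01100✓ 01101✓ 01110✓ 01111✓ 10001✓ 10101✓ 10110 11000✓ 11001✓ 11010✓ 11011✓ 11101✓
Round 1: -1001✓ -1010 -1101✓ 0-100 0-111 00-00 01-01✓ 01-10 011-0✓ 011-1✓ 0110-✓ 0111-✓ 1-001✓ 1-101✓ 10-01✓ 11-01✓ 110-0✓ 110-1✓ 1100-✓ 1101-✓
Round 2: -1-01 011-- 1--01 110--
PIs = {-1-01, -1010, 0-100, 0-111, 00-00, 01-10, 011--, 1--01, 10110, 110--}
Coverage chart:
  m0: 00-00 ←essential
  m4: 0-100,00-00
  m7: 0-111 ←essential
  m9: -1-01 ←essential
  m10: -1010,01-10
  m12: 0-100,011--
  m13: -1-01,011--
  m14: 01-10,011--
  m15: 0-111,011--
  m17: 1--01 ←essential
  m21: 1--01 ←essential
  m22: 10110 ←essential
  m24: 110-- ←essential
  m25: -1-01,1--01,110--
  m26: -1010,110--
  m27: 110-- ←essential
  m29: -1-01,1--01
Essential: -1-01, 0-111, 00-00, 1--01, 10110, 110--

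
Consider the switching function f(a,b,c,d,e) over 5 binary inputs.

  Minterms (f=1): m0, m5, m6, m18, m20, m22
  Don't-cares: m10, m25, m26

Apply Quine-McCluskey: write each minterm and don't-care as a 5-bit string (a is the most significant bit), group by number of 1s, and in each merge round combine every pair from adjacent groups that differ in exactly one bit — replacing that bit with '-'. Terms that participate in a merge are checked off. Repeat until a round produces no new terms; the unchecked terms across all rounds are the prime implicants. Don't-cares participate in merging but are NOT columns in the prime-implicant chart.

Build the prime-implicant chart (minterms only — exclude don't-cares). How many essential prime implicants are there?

Round 0: 00000 00101 00110✓ 01010✓ 10010✓ 10100✓ 10110✓ 11001 11010✓
Round 1: -0110 -1010 1-010 10-10 101-0
PIs = {-0110, -1010, 00000, 00101, 1-010, 10-10, 101-0, 11001}
Coverage chart:
  m0: 00000 ←essential
  m5: 00101 ←essential
  m6: -0110 ←essential
  m18: 1-010,10-10
  m20: 101-0 ←essential
  m22: -0110,10-10,101-0
Essential: -0110, 00000, 00101, 101-0

4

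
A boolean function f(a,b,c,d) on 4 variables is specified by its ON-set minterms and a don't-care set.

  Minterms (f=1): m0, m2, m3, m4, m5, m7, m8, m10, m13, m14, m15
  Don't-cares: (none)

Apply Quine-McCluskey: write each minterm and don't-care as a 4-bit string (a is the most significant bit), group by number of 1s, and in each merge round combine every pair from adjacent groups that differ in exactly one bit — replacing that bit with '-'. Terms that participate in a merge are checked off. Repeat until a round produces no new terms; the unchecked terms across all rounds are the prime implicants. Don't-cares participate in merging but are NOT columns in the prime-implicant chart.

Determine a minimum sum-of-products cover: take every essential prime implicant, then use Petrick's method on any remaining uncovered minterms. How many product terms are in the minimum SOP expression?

[col 0] 0000*, 0010*, 0011*, 0100*, 0101*, 0111*, 1000*, 1010*, 1101*, 1110*, 1111*
[col 1] -000*, -010*, -101*, -111*, 0-00, 0-11, 00-0*, 001-, 01-1*, 010-, 1-10, 10-0*, 11-1*, 111-
[col 2] -0-0, -1-1
Prime implicants: -0-0, -1-1, 0-00, 0-11, 001-, 010-, 1-10, 111-
PI chart (minterm → PIs covering it):
  0 | -0-0,0-00
  2 | -0-0,001-
  3 | 0-11,001-
  4 | 0-00,010-
  5 | -1-1,010-
  7 | -1-1,0-11
  8 | -0-0  (sole → essential)
  10 | -0-0,1-10
  13 | -1-1  (sole → essential)
  14 | 1-10,111-
  15 | -1-1,111-
Essential prime implicants: -0-0, -1-1
Petrick residual → 0-00, 0-11, 1-10
Minimum SOP uses 5 PIs: b'd' + bd + a'c'd' + a'cd + acd'

5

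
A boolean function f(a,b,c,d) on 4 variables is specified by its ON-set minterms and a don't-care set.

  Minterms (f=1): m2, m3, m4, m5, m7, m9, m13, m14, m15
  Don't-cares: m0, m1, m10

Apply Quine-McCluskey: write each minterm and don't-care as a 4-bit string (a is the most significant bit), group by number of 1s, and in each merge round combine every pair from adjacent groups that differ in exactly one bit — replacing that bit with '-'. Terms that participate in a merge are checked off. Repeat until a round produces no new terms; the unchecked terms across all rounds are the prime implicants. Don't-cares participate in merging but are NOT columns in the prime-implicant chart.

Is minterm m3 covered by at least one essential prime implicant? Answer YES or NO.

NO

size-2^0 implicants → 0000(✓)  0001(✓)  0010(✓)  0011(✓)  0100(✓)  0101(✓)  0111(✓)  1001(✓)  1010(✓)  1101(✓)  1110(✓)  1111(✓)
size-2^1 implicants → -001(✓)  -010  -101(✓)  -111(✓)  0-00(✓)  0-01(✓)  0-11(✓)  00-0(✓)  00-1(✓)  000-(✓)  001-(✓)  01-1(✓)  010-(✓)  1-01(✓)  1-10  11-1(✓)  111-
size-2^2 implicants → --01  -1-1  0--1  0-0-  00--
Unchecked terms (primes): --01, -010, -1-1, 0--1, 0-0-, 00--, 1-10, 111-
Minterm coverage:
  m2 ⊆ -010,00--
  m3 ⊆ 0--1,00--
  m4 ⊆ 0-0- [E]
  m5 ⊆ --01,-1-1,0--1,0-0-
  m7 ⊆ -1-1,0--1
  m9 ⊆ --01 [E]
  m13 ⊆ --01,-1-1
  m14 ⊆ 1-10,111-
  m15 ⊆ -1-1,111-
E = {--01, 0-0-}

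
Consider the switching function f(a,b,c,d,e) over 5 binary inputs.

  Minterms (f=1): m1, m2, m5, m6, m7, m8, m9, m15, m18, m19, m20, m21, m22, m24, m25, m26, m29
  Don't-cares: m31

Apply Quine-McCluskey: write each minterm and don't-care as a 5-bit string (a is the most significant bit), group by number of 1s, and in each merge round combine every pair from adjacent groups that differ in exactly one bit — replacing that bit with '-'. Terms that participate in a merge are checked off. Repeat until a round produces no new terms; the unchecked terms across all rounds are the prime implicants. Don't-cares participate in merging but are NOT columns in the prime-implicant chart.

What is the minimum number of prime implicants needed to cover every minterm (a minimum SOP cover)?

8

size-2^0 implicants → 00001(✓)  00010(✓)  00101(✓)  00110(✓)  00111(✓)  01000(✓)  01001(✓)  01111(✓)  10010(✓)  10011(✓)  10100(✓)  10101(✓)  10110(✓)  11000(✓)  11001(✓)  11010(✓)  11101(✓)  11111(✓)
size-2^1 implicants → -0010(✓)  -0101  -0110(✓)  -1000(✓)  -1001(✓)  -1111  0-001  0-111  00-01  00-10(✓)  001-1  0011-  0100-(✓)  1-010  1-101  10-10(✓)  1001-  101-0  1010-  11-01  110-0  1100-(✓)  111-1
size-2^2 implicants → -0-10  -100-
Unchecked terms (primes): -0-10, -0101, -100-, -1111, 0-001, 0-111, 00-01, 001-1, 0011-, 1-010, 1-101, 1001-, 101-0, 1010-, 11-01, 110-0, 111-1
Minterm coverage:
  m1 ⊆ 0-001,00-01
  m2 ⊆ -0-10 [E]
  m5 ⊆ -0101,00-01,001-1
  m6 ⊆ -0-10,0011-
  m7 ⊆ 0-111,001-1,0011-
  m8 ⊆ -100- [E]
  m9 ⊆ -100-,0-001
  m15 ⊆ -1111,0-111
  m18 ⊆ -0-10,1-010,1001-
  m19 ⊆ 1001- [E]
  m20 ⊆ 101-0,1010-
  m21 ⊆ -0101,1-101,1010-
  m22 ⊆ -0-10,101-0
  m24 ⊆ -100-,110-0
  m25 ⊆ -100-,11-01
  m26 ⊆ 1-010,110-0
  m29 ⊆ 1-101,11-01,111-1
E = {-0-10, -100-, 1001-}
Petrick residual → 0-111, 00-01, 1-010, 1-101, 101-0
Cover = b'de' + bc'd' + a'cde + a'b'd'e + ac'de' + acd'e + ab'c'd + ab'ce'  |cover|=8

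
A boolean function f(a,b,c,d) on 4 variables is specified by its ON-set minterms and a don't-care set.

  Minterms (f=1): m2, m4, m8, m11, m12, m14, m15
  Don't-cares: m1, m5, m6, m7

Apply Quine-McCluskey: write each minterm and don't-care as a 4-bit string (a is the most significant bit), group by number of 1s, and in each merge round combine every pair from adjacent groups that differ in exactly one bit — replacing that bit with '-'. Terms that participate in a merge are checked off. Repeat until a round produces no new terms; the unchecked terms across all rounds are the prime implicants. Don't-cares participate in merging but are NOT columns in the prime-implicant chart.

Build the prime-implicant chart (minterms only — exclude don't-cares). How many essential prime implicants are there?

3

[col 0] 0001*, 0010*, 0100*, 0101*, 0110*, 0111*, 1000*, 1011*, 1100*, 1110*, 1111*
[col 1] -100*, -110*, -111*, 0-01, 0-10, 01-0*, 01-1*, 010-*, 011-*, 1-00, 1-11, 11-0*, 111-*
[col 2] -1-0, -11-, 01--
Prime implicants: -1-0, -11-, 0-01, 0-10, 01--, 1-00, 1-11
PI chart (minterm → PIs covering it):
  2 | 0-10  (sole → essential)
  4 | -1-0,01--
  8 | 1-00  (sole → essential)
  11 | 1-11  (sole → essential)
  12 | -1-0,1-00
  14 | -1-0,-11-
  15 | -11-,1-11
Essential prime implicants: 0-10, 1-00, 1-11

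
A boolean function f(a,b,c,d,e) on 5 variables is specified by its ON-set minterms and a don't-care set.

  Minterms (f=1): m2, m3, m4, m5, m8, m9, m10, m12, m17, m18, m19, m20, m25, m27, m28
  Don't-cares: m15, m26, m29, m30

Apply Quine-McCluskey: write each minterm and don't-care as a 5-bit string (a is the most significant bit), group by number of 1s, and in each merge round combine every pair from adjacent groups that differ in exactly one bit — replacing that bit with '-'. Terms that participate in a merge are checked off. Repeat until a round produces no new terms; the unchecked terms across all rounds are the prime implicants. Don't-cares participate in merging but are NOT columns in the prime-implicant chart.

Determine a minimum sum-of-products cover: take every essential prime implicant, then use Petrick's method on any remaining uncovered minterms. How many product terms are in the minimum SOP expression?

size-2^0 implicants → 00010(✓)  00011(✓)  00100(✓)  00101(✓)  01000(✓)  01001(✓)  01010(✓)  01100(✓)  01111  10001(✓)  10010(✓)  10011(✓)  10100(✓)  11001(✓)  11010(✓)  11011(✓)  11100(✓)  11101(✓)  11110(✓)
size-2^1 implicants → -0010(✓)  -0011(✓)  -0100(✓)  -1001  -1010(✓)  -1100(✓)  0-010(✓)  0-100(✓)  0001-(✓)  0010-  01-00  010-0  0100-  1-001(✓)  1-010(✓)  1-011(✓)  1-100(✓)  100-1(✓)  1001-(✓)  11-01  11-10  110-1(✓)  1101-(✓)  111-0  1110-
size-2^2 implicants → --010  --100  -001-  1-0-1  1-01-
Unchecked terms (primes): --010, --100, -001-, -1001, 0010-, 01-00, 010-0, 0100-, 01111, 1-0-1, 1-01-, 11-01, 11-10, 111-0, 1110-
Minterm coverage:
  m2 ⊆ --010,-001-
  m3 ⊆ -001- [E]
  m4 ⊆ --100,0010-
  m5 ⊆ 0010- [E]
  m8 ⊆ 01-00,010-0,0100-
  m9 ⊆ -1001,0100-
  m10 ⊆ --010,010-0
  m12 ⊆ --100,01-00
  m17 ⊆ 1-0-1 [E]
  m18 ⊆ --010,-001-,1-01-
  m19 ⊆ -001-,1-0-1,1-01-
  m20 ⊆ --100 [E]
  m25 ⊆ -1001,1-0-1,11-01
  m27 ⊆ 1-0-1,1-01-
  m28 ⊆ --100,111-0,1110-
E = {--100, -001-, 0010-, 1-0-1}
Petrick residual → --010, 0100-
Cover = c'de' + cd'e' + b'c'd + a'b'cd' + a'bc'd' + ac'e  |cover|=6

6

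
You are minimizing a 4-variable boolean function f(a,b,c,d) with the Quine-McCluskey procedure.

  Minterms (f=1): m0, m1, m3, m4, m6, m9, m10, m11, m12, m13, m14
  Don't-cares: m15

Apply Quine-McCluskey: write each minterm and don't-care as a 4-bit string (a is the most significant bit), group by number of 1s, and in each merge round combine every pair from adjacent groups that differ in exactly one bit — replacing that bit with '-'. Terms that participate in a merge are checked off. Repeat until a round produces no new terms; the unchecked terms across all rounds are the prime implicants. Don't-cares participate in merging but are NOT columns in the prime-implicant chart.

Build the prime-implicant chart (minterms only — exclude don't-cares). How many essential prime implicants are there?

3

Round 0: 0000✓ 0001✓ 0011✓ 0100✓ 0110✓ 1001✓ 1010✓ 1011✓ 1100✓ 1101✓ 1110✓ 1111✓
Round 1: -001✓ -011✓ -100✓ -110✓ 0-00 00-1✓ 000- 01-0✓ 1-01✓ 1-10✓ 1-11✓ 10-1✓ 101-✓ 11-0✓ 11-1✓ 110-✓ 111-✓
Round 2: -0-1 -1-0 1--1 1-1- 11--
PIs = {-0-1, -1-0, 0-00, 000-, 1--1, 1-1-, 11--}
Coverage chart:
  m0: 0-00,000-
  m1: -0-1,000-
  m3: -0-1 ←essential
  m4: -1-0,0-00
  m6: -1-0 ←essential
  m9: -0-1,1--1
  m10: 1-1- ←essential
  m11: -0-1,1--1,1-1-
  m12: -1-0,11--
  m13: 1--1,11--
  m14: -1-0,1-1-,11--
Essential: -0-1, -1-0, 1-1-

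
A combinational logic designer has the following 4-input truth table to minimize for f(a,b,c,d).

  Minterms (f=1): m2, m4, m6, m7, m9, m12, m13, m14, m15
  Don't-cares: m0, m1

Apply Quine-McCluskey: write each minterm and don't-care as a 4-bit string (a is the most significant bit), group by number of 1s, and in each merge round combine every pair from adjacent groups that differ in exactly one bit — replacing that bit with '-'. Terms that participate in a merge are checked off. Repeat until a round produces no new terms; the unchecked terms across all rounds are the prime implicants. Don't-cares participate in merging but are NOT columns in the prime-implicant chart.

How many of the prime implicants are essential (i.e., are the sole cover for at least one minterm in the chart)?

Round 0: 0000✓ 0001✓ 0010✓ 0100✓ 0110✓ 0111✓ 1001✓ 1100✓ 1101✓ 1110✓ 1111✓
Round 1: -001 -100✓ -110✓ -111✓ 0-00✓ 0-10✓ 00-0✓ 000- 01-0✓ 011-✓ 1-01 11-0✓ 11-1✓ 110-✓ 111-✓
Round 2: -1-0 -11- 0--0 11--
PIs = {-001, -1-0, -11-, 0--0, 000-, 1-01, 11--}
Coverage chart:
  m2: 0--0 ←essential
  m4: -1-0,0--0
  m6: -1-0,-11-,0--0
  m7: -11- ←essential
  m9: -001,1-01
  m12: -1-0,11--
  m13: 1-01,11--
  m14: -1-0,-11-,11--
  m15: -11-,11--
Essential: -11-, 0--0

2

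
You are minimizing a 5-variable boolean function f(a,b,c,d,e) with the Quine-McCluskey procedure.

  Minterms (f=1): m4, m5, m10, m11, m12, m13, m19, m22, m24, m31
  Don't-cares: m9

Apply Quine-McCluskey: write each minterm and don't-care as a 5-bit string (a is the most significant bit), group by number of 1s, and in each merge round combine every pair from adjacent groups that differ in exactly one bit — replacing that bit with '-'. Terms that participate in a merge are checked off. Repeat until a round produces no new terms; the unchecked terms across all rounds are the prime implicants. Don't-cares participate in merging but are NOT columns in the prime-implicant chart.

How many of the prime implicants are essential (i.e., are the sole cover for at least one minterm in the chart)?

6

size-2^0 implicants → 00100(✓)  00101(✓)  01001(✓)  01010(✓)  01011(✓)  01100(✓)  01101(✓)  10011  10110  11000  11111
size-2^1 implicants → 0-100(✓)  0-101(✓)  0010-(✓)  01-01  010-1  0101-  0110-(✓)
size-2^2 implicants → 0-10-
Unchecked terms (primes): 0-10-, 01-01, 010-1, 0101-, 10011, 10110, 11000, 11111
Minterm coverage:
  m4 ⊆ 0-10- [E]
  m5 ⊆ 0-10- [E]
  m10 ⊆ 0101- [E]
  m11 ⊆ 010-1,0101-
  m12 ⊆ 0-10- [E]
  m13 ⊆ 0-10-,01-01
  m19 ⊆ 10011 [E]
  m22 ⊆ 10110 [E]
  m24 ⊆ 11000 [E]
  m31 ⊆ 11111 [E]
E = {0-10-, 0101-, 10011, 10110, 11000, 11111}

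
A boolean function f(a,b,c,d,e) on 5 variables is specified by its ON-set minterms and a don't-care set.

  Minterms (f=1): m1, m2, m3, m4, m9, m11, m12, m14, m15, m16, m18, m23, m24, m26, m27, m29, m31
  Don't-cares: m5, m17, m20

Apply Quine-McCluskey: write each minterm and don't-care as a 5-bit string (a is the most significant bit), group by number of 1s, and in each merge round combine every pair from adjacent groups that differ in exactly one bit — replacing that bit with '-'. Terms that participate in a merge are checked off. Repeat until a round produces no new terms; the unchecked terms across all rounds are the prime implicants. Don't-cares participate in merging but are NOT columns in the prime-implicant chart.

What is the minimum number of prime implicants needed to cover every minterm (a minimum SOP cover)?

8

Round 0: 00001✓ 00010✓ 00011✓ 00100✓ 00101✓ 01001✓ 01011✓ 01100✓ 01110✓ 01111✓ 10000✓ 10001✓ 10010✓ 10100✓ 10111✓ 11000✓ 11010✓ 11011✓ 11101✓ 11111✓
Round 1: -0001 -0010 -0100 -1011✓ -1111✓ 0-001✓ 0-011✓ 0-100 00-01 000-1✓ 0001- 0010- 01-11✓ 010-1✓ 011-0 0111- 1-000✓ 1-010✓ 1-111 10-00 100-0✓ 1000- 11-11✓ 110-0✓ 1101- 111-1
Round 2: -1-11 0-0-1 1-0-0
PIs = {-0001, -0010, -0100, -1-11, 0-0-1, 0-100, 00-01, 0001-, 0010-, 011-0, 0111-, 1-0-0, 1-111, 10-00, 1000-, 1101-, 111-1}
Coverage chart:
  m1: -0001,0-0-1,00-01
  m2: -0010,0001-
  m3: 0-0-1,0001-
  m4: -0100,0-100,0010-
  m9: 0-0-1 ←essential
  m11: -1-11,0-0-1
  m12: 0-100,011-0
  m14: 011-0,0111-
  m15: -1-11,0111-
  m16: 1-0-0,10-00,1000-
  m18: -0010,1-0-0
  m23: 1-111 ←essential
  m24: 1-0-0 ←essential
  m26: 1-0-0,1101-
  m27: -1-11,1101-
  m29: 111-1 ←essential
  m31: -1-11,1-111,111-1
Essential: 0-0-1, 1-0-0, 1-111, 111-1
Petrick residual → -0010, -0100, -1-11, 011-0
Min cover (8 terms): b'c'de' + b'cd'e' + bde + a'c'e + a'bce' + ac'e' + acde + abce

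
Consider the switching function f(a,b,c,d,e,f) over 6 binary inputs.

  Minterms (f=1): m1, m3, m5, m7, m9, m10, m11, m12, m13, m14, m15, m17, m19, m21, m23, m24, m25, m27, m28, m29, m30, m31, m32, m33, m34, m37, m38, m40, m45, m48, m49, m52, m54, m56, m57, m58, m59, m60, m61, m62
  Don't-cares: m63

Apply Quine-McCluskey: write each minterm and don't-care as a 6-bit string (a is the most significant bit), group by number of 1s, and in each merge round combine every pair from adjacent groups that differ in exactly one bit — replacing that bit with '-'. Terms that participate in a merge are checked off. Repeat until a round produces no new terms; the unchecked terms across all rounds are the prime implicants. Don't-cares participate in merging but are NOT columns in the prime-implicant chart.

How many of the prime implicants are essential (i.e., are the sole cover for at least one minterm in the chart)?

[col 0] 000001*, 000011*, 000101*, 000111*, 001001*, 001010*, 001011*, 001100*, 001101*, 001110*, 001111*, 010001*, 010011*, 010101*, 010111*, 011000*, 011001*, 011011*, 011100*, 011101*, 011110*, 011111*, 100000*, 100001*, 100010*, 100101*, 100110*, 101000*, 101101*, 110000*, 110001*, 110100*, 110110*, 111000*, 111001*, 111010*, 111011*, 111100*, 111101*, 111110*, 111111*
[col 1] -00001*, -00101*, -01101*, -10001*, -11000*, -11001*, -11011*, -11100*, -11101*, -11110*, -11111*, 0-0001*, 0-0011*, 0-0101*, 0-0111*, 0-1001*, 0-1011*, 0-1100*, 0-1101*, 0-1110*, 0-1111*, 00-001*, 00-011*, 00-101*, 00-111*, 000-01*, 000-11*, 0000-1*, 0001-1*, 001-01*, 001-10*, 001-11*, 0010-1*, 00101-*, 0011-0*, 0011-1*, 00110-*, 00111-*, 01-001*, 01-011*, 01-101*, 01-111*, 010-01*, 010-11*, 0100-1*, 0101-1*, 011-00*, 011-01*, 011-11*, 0110-1*, 01100-*, 0111-0*, 0111-1*, 01110-*, 01111-*, 1-0000*, 1-0001*, 1-0110, 1-1000*, 1-1101*, 10-000*, 10-101*, 100-01*, 100-10, 1000-0, 10000-*, 11-000*, 11-001*, 11-100*, 11-110*, 110-00*, 11000-*, 1101-0*, 111-00*, 111-01*, 111-10*, 111-11*, 1110-0*, 1110-1*, 11100-*, 11101-*, 1111-0*, 1111-1*, 11110-*, 11111-*
[col 2] --0001, --1101, -0-101, -00-01, -1-001, -11-00*, -11-01*, -11-11*, -110-1*, -1100-*, -111-0*, -111-1*, -1110-*, -1111-*, 0--001*, 0--011*, 0--101*, 0--111*, 0-0-01*, 0-0-11*, 0-00-1*, 0-01-1*, 0-1-01*, 0-1-11*, 0-10-1*, 0-11-0*, 0-11-1*, 0-110-*, 0-111-*, 00--01*, 00--11*, 00-0-1*, 00-1-1*, 000--1*, 001--1*, 001-1-, 0011--*, 01--01*, 01--11*, 01-0-1*, 01-1-1*, 010--1*, 011--1*, 011-0-*, 0111--*, 1--000, 1-000-, 11--00, 11-00-, 11-1-0, 111--0*, 111--1*, 111-0-*, 111-1-*, 1110--*, 1111--*
[col 3] -11--1, -11-0-, -111--, 0---01*, 0---11*, 0--0-1*, 0--1-1*, 0-0--1*, 0-1--1*, 0-11--, 00---1*, 01---1*, 111---
[col 4] 0----1
Prime implicants: --0001, --1101, -0-101, -00-01, -1-001, -11--1, -11-0-, -111--, 0----1, 0-11--, 001-1-, 1--000, 1-000-, 1-0110, 100-10, 1000-0, 11--00, 11-00-, 11-1-0, 111---
PI chart (minterm → PIs covering it):
  1 | --0001,-00-01,0----1
  3 | 0----1  (sole → essential)
  5 | -0-101,-00-01,0----1
  7 | 0----1  (sole → essential)
  9 | 0----1  (sole → essential)
  10 | 001-1-  (sole → essential)
  11 | 0----1,001-1-
  12 | 0-11--  (sole → essential)
  13 | --1101,-0-101,0----1,0-11--
  14 | 0-11--,001-1-
  15 | 0----1,0-11--,001-1-
  17 | --0001,-1-001,0----1
  19 | 0----1  (sole → essential)
  21 | 0----1  (sole → essential)
  23 | 0----1  (sole → essential)
  24 | -11-0-  (sole → essential)
  25 | -1-001,-11--1,-11-0-,0----1
  27 | -11--1,0----1
  28 | -11-0-,-111--,0-11--
  29 | --1101,-11--1,-11-0-,-111--,0----1,0-11--
  30 | -111--,0-11--
  31 | -11--1,-111--,0----1,0-11--
  32 | 1--000,1-000-,1000-0
  33 | --0001,-00-01,1-000-
  34 | 100-10,1000-0
  37 | -0-101,-00-01
  38 | 1-0110,100-10
  40 | 1--000  (sole → essential)
  45 | --1101,-0-101
  48 | 1--000,1-000-,11--00,11-00-
  49 | --0001,-1-001,1-000-,11-00-
  52 | 11--00,11-1-0
  54 | 1-0110,11-1-0
  56 | -11-0-,1--000,11--00,11-00-,111---
  57 | -1-001,-11--1,-11-0-,11-00-,111---
  58 | 111---  (sole → essential)
  59 | -11--1,111---
  60 | -11-0-,-111--,11--00,11-1-0,111---
  61 | --1101,-11--1,-11-0-,-111--,111---
  62 | -111--,11-1-0,111---
Essential prime implicants: -11-0-, 0----1, 0-11--, 001-1-, 1--000, 111---

6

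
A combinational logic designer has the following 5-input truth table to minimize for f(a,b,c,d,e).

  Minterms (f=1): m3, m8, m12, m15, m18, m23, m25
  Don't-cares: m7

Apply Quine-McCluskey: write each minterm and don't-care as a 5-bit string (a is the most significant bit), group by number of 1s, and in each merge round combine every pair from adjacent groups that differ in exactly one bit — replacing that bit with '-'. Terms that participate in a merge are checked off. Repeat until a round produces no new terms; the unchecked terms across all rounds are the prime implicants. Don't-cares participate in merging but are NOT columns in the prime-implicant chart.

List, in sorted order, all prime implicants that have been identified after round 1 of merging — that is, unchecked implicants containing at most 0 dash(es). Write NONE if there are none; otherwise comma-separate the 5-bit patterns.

size-2^0 implicants → 00011(✓)  00111(✓)  01000(✓)  01100(✓)  01111(✓)  10010  10111(✓)  11001
size-2^1 implicants → -0111  0-111  00-11  01-00
Unchecked terms (primes): -0111, 0-111, 00-11, 01-00, 10010, 11001

10010, 11001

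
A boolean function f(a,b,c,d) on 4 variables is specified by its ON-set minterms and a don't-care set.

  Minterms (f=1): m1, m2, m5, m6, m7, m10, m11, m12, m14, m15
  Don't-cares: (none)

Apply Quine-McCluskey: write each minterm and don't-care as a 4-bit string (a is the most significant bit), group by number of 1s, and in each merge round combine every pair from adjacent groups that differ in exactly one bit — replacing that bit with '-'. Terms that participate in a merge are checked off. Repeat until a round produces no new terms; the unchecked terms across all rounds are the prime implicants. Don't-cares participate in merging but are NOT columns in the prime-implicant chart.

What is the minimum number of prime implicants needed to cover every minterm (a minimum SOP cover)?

[col 0] 0001*, 0010*, 0101*, 0110*, 0111*, 1010*, 1011*, 1100*, 1110*, 1111*
[col 1] -010*, -110*, -111*, 0-01, 0-10*, 01-1, 011-*, 1-10*, 1-11*, 101-*, 11-0, 111-*
[col 2] --10, -11-, 1-1-
Prime implicants: --10, -11-, 0-01, 01-1, 1-1-, 11-0
PI chart (minterm → PIs covering it):
  1 | 0-01  (sole → essential)
  2 | --10  (sole → essential)
  5 | 0-01,01-1
  6 | --10,-11-
  7 | -11-,01-1
  10 | --10,1-1-
  11 | 1-1-  (sole → essential)
  12 | 11-0  (sole → essential)
  14 | --10,-11-,1-1-,11-0
  15 | -11-,1-1-
Essential prime implicants: --10, 0-01, 1-1-, 11-0
Petrick residual → -11-
Minimum SOP uses 5 PIs: cd' + bc + a'c'd + ac + abd'

5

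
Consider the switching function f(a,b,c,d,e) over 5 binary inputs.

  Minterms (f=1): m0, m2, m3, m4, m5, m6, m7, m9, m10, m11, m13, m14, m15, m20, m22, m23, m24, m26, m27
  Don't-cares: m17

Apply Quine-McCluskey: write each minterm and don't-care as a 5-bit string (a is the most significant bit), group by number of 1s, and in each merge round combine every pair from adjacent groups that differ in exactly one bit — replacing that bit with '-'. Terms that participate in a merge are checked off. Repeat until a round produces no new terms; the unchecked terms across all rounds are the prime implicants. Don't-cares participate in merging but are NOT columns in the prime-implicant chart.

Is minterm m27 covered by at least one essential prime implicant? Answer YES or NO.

YES

size-2^0 implicants → 00000(✓)  00010(✓)  00011(✓)  00100(✓)  00101(✓)  00110(✓)  00111(✓)  01001(✓)  01010(✓)  01011(✓)  01101(✓)  01110(✓)  01111(✓)  10001  10100(✓)  10110(✓)  10111(✓)  11000(✓)  11010(✓)  11011(✓)
size-2^1 implicants → -0100(✓)  -0110(✓)  -0111(✓)  -1010(✓)  -1011(✓)  0-010(✓)  0-011(✓)  0-101(✓)  0-110(✓)  0-111(✓)  00-00(✓)  00-10(✓)  00-11(✓)  000-0(✓)  0001-(✓)  001-0(✓)  001-1(✓)  0010-(✓)  0011-(✓)  01-01(✓)  01-10(✓)  01-11(✓)  010-1(✓)  0101-(✓)  011-1(✓)  0111-(✓)  101-0(✓)  1011-(✓)  110-0  1101-(✓)
size-2^2 implicants → -01-0  -011-  -101-  0--10(✓)  0--11(✓)  0-01-(✓)  0-1-1  0-11-(✓)  00--0  00-1-(✓)  001--  01--1  01-1-(✓)
size-2^3 implicants → 0--1-
Unchecked terms (primes): -01-0, -011-, -101-, 0--1-, 0-1-1, 00--0, 001--, 01--1, 10001, 110-0
Minterm coverage:
  m0 ⊆ 00--0 [E]
  m2 ⊆ 0--1-,00--0
  m3 ⊆ 0--1- [E]
  m4 ⊆ -01-0,00--0,001--
  m5 ⊆ 0-1-1,001--
  m6 ⊆ -01-0,-011-,0--1-,00--0,001--
  m7 ⊆ -011-,0--1-,0-1-1,001--
  m9 ⊆ 01--1 [E]
  m10 ⊆ -101-,0--1-
  m11 ⊆ -101-,0--1-,01--1
  m13 ⊆ 0-1-1,01--1
  m14 ⊆ 0--1- [E]
  m15 ⊆ 0--1-,0-1-1,01--1
  m20 ⊆ -01-0 [E]
  m22 ⊆ -01-0,-011-
  m23 ⊆ -011- [E]
  m24 ⊆ 110-0 [E]
  m26 ⊆ -101-,110-0
  m27 ⊆ -101- [E]
E = {-01-0, -011-, -101-, 0--1-, 00--0, 01--1, 110-0}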